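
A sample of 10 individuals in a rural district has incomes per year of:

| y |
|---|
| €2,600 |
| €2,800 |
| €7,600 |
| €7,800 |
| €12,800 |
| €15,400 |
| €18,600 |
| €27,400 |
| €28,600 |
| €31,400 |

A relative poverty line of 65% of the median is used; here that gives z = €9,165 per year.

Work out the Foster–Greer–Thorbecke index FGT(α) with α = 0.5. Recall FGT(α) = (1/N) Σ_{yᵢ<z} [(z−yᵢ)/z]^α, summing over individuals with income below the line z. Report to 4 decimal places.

0.2479

Incomes under z: €2,600, €2,800, €7,600, €7,800 (q = 4 of N = 10).
Gap ratios (z−y)/z: (9165−2600)/9165 = 0.7163; (9165−2800)/9165 = 0.6945; (9165−7600)/9165 = 0.1708; (9165−7800)/9165 = 0.1489.
Raised to α = 0.5: 0.84635; 0.83336; 0.41323; 0.38592.
Sum = 2.478864; FGT(0.5) = 2.478864 / 10 = 0.2479.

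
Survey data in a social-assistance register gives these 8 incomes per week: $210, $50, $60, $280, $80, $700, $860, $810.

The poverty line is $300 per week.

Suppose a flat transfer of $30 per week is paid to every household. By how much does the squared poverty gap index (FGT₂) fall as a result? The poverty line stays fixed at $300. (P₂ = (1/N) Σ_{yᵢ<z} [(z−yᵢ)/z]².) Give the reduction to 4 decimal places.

0.0622

Before: below the line — $50, $60, $80, $210, $280; squared poverty gap index (FGT₂) = 0.245833.
After the $30 transfer: below the line — $80, $90, $110, $240; squared poverty gap index (FGT₂) = 0.183611.
Reduction = 0.245833 − 0.183611 = 0.0622.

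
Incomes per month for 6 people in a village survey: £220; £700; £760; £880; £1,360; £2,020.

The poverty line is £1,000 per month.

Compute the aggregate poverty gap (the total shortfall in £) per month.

£1,440

Below the line: £220, £700, £760, £880 (q = 4 of N = 6).
Individual gaps: 1000−220 = 780; 1000−700 = 300; 1000−760 = 240; 1000−880 = 120.
Aggregate gap = £1,440.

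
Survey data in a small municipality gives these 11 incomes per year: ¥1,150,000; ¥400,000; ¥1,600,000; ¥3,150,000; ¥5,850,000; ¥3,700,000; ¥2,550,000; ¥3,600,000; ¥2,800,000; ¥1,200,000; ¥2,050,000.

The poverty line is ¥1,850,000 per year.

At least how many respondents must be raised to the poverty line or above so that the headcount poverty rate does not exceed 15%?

3

Currently q = 4 of N = 11 are below the line (H = 0.364).
A headcount ratio of at most 15% allows at most ⌊0.15 × 11⌋ = 1 poor respondents.
So at least 4 − 1 = 3 must be lifted.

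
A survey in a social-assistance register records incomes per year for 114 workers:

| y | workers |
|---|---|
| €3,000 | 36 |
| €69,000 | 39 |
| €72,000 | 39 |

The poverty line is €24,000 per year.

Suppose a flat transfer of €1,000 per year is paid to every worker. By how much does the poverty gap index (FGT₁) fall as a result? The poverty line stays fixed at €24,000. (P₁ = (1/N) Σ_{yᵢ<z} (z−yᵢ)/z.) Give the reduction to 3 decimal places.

0.013

Before: below the line — 36×€3,000; poverty gap index (FGT₁) = 0.27632.
After the €1,000 transfer: below the line — 36×€4,000; poverty gap index (FGT₁) = 0.26316.
Reduction = 0.27632 − 0.26316 = 0.013.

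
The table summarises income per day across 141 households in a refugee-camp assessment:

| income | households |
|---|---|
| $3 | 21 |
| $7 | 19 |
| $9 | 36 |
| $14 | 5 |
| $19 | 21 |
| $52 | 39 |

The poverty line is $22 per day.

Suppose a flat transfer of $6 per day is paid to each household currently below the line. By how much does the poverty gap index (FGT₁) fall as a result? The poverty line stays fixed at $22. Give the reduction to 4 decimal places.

0.1770

Before: below the line — 21×$3, 19×$7, 36×$9, 5×$14, 21×$19; poverty gap index (FGT₁) = 0.404578.
After the $6 transfer: below the line — 21×$9, 19×$13, 36×$15, 5×$20; poverty gap index (FGT₁) = 0.227595.
Reduction = 0.404578 − 0.227595 = 0.1770.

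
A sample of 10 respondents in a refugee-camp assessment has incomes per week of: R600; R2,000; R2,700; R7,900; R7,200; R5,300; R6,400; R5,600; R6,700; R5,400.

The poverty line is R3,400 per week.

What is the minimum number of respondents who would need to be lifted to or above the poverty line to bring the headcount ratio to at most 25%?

1

Currently q = 3 of N = 10 are below the line (H = 0.300).
A headcount ratio of at most 25% allows at most ⌊0.25 × 10⌋ = 2 poor respondents.
So at least 3 − 2 = 1 must be lifted.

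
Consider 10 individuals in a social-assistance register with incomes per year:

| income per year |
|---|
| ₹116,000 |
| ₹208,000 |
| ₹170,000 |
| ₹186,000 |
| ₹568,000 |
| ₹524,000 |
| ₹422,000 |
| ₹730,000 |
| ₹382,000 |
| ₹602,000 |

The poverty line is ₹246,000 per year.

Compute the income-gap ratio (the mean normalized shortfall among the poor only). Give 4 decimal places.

Poor units: ₹116,000, ₹170,000, ₹186,000, ₹208,000 (q = 4 of N = 10).
Shortfall ratios (z−y)/z: 0.5285, 0.3089, 0.2439, 0.1545; sum = 1.235772.
The income-gap ratio divides by q (the poor only): 1.235772 / 4 = 0.3089.

0.3089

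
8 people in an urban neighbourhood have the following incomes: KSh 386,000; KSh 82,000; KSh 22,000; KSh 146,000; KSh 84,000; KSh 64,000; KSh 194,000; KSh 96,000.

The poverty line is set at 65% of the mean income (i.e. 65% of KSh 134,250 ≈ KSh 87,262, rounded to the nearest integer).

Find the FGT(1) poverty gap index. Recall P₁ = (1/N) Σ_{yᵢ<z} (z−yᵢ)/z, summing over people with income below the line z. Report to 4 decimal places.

Incomes under z: KSh 22,000, KSh 64,000, KSh 82,000, KSh 84,000 (q = 4 of N = 8).
Shortfall ratios: (87262−22000)/87262 = 0.7479; (87262−64000)/87262 = 0.2666; (87262−82000)/87262 = 0.0603; (87262−84000)/87262 = 0.0374.
Σ = 1.112145. Dividing by the full population N = 8 gives P₁ = 0.1390.

0.1390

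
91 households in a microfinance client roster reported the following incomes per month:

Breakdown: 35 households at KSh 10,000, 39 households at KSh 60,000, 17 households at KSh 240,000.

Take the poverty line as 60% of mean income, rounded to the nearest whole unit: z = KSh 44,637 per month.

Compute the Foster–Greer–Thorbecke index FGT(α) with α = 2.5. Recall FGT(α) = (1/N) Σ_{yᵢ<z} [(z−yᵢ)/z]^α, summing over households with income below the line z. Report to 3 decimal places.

0.204

Incomes under z: 35×KSh 10,000 (q = 35 of N = 91).
Normalized shortfalls: (44637−10000)/44637 = 0.7760 (×35).
Raised to α = 2.5: 0.53041 (×35).
Sum = 18.564413; FGT(2.5) = 18.564413 / 91 = 0.204.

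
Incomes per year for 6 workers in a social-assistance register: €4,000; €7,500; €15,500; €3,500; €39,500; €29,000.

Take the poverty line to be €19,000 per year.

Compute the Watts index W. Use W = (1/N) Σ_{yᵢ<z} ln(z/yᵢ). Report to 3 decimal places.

0.730

Incomes under z: €3,500, €4,000, €7,500, €15,500 (q = 4 of N = 6).
Log gaps: ln(19000/3500) = 1.6917; ln(19000/4000) = 1.5581; ln(19000/7500) = 0.9295; ln(19000/15500) = 0.2036.
W = 4.382956 / 6 = 0.730.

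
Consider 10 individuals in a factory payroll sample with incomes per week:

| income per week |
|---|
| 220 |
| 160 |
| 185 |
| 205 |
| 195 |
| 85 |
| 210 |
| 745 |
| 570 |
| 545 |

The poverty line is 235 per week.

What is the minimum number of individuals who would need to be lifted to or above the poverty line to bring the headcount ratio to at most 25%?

5

Currently q = 7 of N = 10 are below the line (H = 0.700).
A headcount ratio of at most 25% allows at most ⌊0.25 × 10⌋ = 2 poor individuals.
So at least 7 − 2 = 5 must be lifted.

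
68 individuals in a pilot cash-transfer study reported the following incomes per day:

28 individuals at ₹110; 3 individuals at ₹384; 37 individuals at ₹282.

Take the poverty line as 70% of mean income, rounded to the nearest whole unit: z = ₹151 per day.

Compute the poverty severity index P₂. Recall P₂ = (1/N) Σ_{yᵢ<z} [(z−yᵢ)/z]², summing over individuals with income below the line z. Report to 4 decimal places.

0.0304

Poor units: 28×₹110 (q = 28 of N = 68).
Shortfall ratios: (151−110)/151 = 0.2715 (×28).
Squared: 0.0737 (×28).
Sum = 2.064295; P₂ = 2.064295 / 68 = 0.0304.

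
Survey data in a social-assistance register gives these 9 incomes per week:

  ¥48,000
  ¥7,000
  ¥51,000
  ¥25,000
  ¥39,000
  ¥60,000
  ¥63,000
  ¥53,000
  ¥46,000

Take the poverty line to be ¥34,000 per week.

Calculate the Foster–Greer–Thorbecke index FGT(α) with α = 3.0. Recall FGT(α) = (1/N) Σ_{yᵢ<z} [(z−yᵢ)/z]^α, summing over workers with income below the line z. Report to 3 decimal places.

0.058

Poor units: ¥7,000, ¥25,000 (q = 2 of N = 9).
Relative gaps: (34000−7000)/34000 = 0.7941; (34000−25000)/34000 = 0.2647.
Raised to α = 3.0: 0.50079; 0.01855.
Sum = 0.519336; FGT(3.0) = 0.519336 / 9 = 0.058.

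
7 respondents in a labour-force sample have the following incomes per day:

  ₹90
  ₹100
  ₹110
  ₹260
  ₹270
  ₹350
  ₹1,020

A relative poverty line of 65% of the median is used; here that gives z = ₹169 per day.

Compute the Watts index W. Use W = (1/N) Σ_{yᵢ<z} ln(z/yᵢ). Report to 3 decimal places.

0.226

Poor units: ₹90, ₹100, ₹110 (q = 3 of N = 7).
Log gaps: ln(169/90) = 0.6301; ln(169/100) = 0.5247; ln(169/110) = 0.4294.
W = 1.584236 / 7 = 0.226.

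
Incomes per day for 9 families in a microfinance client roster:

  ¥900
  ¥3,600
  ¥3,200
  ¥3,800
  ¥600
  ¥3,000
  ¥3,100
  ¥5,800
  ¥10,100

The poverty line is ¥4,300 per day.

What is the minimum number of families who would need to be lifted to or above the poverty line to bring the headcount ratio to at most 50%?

3

Currently q = 7 of N = 9 are below the line (H = 0.778).
A headcount ratio of at most 50% allows at most ⌊0.50 × 9⌋ = 4 poor families.
So at least 7 − 4 = 3 must be lifted.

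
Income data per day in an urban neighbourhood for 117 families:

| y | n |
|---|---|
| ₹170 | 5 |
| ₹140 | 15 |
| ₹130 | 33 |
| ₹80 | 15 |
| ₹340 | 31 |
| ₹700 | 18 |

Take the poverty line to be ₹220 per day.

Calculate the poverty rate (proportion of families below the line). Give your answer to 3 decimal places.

68 of the 117 families have income below ₹220.
H = 68/117 = 0.581.

0.581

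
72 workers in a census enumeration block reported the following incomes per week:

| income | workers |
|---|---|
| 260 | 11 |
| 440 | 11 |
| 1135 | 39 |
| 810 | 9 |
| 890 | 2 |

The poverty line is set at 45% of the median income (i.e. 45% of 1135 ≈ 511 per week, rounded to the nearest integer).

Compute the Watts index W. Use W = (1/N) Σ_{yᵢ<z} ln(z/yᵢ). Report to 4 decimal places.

Poor units: 11×260, 11×440 (q = 22 of N = 72).
ln(z/y) terms: ln(511/260) = 0.6757 (×11); ln(511/440) = 0.1496 (×11).
W = 9.078111 / 72 = 0.1261.

0.1261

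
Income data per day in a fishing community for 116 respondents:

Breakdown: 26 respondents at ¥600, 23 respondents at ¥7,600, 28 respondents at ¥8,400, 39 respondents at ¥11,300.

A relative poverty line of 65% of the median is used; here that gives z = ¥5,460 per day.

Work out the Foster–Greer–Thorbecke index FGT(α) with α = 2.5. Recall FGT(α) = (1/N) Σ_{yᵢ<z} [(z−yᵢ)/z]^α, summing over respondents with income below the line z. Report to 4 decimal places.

0.1675

Below z: 26×¥600 (q = 26 of N = 116).
Normalized shortfalls: (5460−600)/5460 = 0.8901 (×26).
Raised to α = 2.5: 0.74750 (×26).
Sum = 19.434905; FGT(2.5) = 19.434905 / 116 = 0.1675.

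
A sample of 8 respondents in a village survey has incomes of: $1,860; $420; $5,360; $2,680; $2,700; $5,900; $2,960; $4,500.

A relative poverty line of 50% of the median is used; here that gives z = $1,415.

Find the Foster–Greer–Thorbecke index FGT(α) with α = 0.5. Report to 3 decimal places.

0.105

Below z: $420 (q = 1 of N = 8).
Normalized shortfalls: (1415−420)/1415 = 0.7032.
Raised to α = 0.5: 0.83856.
Sum = 0.838558; FGT(0.5) = 0.838558 / 8 = 0.105.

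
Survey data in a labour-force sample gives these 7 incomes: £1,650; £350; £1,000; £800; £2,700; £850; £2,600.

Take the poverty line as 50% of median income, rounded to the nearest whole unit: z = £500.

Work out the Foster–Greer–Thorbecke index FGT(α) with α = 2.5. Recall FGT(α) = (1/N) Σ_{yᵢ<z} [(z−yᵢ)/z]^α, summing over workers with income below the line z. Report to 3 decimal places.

0.007

Incomes under z: £350 (q = 1 of N = 7).
Gap ratios (z−y)/z: (500−350)/500 = 0.3000.
Raised to α = 2.5: 0.04930.
Sum = 0.049295; FGT(2.5) = 0.049295 / 7 = 0.007.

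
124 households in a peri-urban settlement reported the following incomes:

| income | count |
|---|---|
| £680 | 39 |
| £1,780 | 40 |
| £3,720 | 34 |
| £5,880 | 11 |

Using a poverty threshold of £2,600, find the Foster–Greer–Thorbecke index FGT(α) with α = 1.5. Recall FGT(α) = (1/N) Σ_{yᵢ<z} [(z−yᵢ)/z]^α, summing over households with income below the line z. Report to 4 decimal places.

Poor units: 39×£680, 40×£1,780 (q = 79 of N = 124).
Shortfall ratios: (2600−680)/2600 = 0.7385 (×39); (2600−1780)/2600 = 0.3154 (×40).
Raised to α = 1.5: 0.63459 (×39); 0.17712 (×40).
Sum = 31.833618; FGT(1.5) = 31.833618 / 124 = 0.2567.

0.2567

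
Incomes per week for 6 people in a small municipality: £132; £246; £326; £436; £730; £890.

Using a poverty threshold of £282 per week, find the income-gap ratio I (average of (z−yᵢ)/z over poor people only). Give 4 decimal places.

Poor units: £132, £246 (q = 2 of N = 6).
Relative gaps: 0.5319, 0.1277; sum = 0.659574.
The income-gap ratio divides by q (the poor only): 0.659574 / 2 = 0.3298.

0.3298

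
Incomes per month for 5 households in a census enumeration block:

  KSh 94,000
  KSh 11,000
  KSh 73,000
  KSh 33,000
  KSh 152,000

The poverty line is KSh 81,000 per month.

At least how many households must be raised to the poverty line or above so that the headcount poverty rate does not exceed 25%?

3 of the 5 households are poor, so H = 3/5 = 0.600.
A headcount ratio of at most 25% allows at most ⌊0.25 × 5⌋ = 1 poor households.
So at least 3 − 1 = 2 must be lifted.

2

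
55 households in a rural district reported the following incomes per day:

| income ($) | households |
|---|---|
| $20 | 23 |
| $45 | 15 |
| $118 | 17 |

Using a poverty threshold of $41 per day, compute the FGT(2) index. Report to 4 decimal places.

0.1097

Incomes under z: 23×$20 (q = 23 of N = 55).
Relative gaps: (41−20)/41 = 0.5122 (×23).
Squared: 0.2623 (×23).
Sum = 6.033908; P₂ = 6.033908 / 55 = 0.1097.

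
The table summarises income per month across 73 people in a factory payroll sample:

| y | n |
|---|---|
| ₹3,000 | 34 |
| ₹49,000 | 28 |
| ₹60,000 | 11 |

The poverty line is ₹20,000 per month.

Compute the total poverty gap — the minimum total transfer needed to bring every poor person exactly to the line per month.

Incomes under z: 34×₹3,000 (q = 34 of N = 73).
Individual gaps: 34×(20000−3000) = 578000.
Aggregate gap = ₹578,000.

₹578,000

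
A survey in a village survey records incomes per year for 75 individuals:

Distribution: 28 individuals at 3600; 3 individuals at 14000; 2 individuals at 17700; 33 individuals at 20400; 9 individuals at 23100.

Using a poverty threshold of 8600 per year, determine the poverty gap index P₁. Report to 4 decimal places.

Below the line: 28×3600 (q = 28 of N = 75).
Gap ratios (z−y)/z: (8600−3600)/8600 = 0.5814 (×28).
Sum of shortfalls = 16.279070; P₁ averages over all N: 16.279070 / 75 = 0.2171.

0.2171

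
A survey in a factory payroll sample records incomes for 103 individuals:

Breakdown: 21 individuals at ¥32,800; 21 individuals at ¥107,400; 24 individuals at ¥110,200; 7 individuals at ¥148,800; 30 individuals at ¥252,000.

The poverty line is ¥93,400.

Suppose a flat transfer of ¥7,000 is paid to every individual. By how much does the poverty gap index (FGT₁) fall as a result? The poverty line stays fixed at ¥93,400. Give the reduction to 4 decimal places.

Before: below the line — 21×¥32,800; poverty gap index (FGT₁) = 0.132284.
After the ¥7,000 transfer: below the line — 21×¥39,800; poverty gap index (FGT₁) = 0.117004.
Reduction = 0.132284 − 0.117004 = 0.0153.

0.0153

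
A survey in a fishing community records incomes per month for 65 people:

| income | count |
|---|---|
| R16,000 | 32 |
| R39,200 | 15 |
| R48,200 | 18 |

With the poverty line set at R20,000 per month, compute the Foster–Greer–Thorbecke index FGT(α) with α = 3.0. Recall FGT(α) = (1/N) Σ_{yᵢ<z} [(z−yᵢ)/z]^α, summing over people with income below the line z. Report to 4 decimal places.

0.0039

Poor units: 32×R16,000 (q = 32 of N = 65).
Shortfall ratios: (20000−16000)/20000 = 0.2000 (×32).
Raised to α = 3.0: 0.00800 (×32).
Sum = 0.256000; FGT(3.0) = 0.256000 / 65 = 0.0039.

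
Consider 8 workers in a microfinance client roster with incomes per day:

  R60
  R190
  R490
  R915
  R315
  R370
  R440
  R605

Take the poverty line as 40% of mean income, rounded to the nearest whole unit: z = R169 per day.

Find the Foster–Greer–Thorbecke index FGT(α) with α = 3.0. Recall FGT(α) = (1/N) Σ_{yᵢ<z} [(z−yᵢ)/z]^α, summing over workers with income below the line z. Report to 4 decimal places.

0.0335

Below z: R60 (q = 1 of N = 8).
Relative gaps: (169−60)/169 = 0.6450.
Raised to α = 3.0: 0.26830.
Sum = 0.268299; FGT(3.0) = 0.268299 / 8 = 0.0335.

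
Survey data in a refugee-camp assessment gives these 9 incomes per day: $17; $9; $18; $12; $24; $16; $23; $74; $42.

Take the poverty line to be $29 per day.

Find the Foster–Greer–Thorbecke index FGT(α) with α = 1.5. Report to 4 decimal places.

0.2208

Incomes under z: $9, $12, $16, $17, $18, $23, $24 (q = 7 of N = 9).
Relative gaps: (29−9)/29 = 0.6897; (29−12)/29 = 0.5862; (29−16)/29 = 0.4483; (29−17)/29 = 0.4138; (29−18)/29 = 0.3793; (29−23)/29 = 0.2069; (29−24)/29 = 0.1724.
Raised to α = 1.5: 0.57273; 0.44882; 0.30014; 0.26618; 0.23361; 0.09411; 0.07159.
Sum = 1.987177; FGT(1.5) = 1.987177 / 9 = 0.2208.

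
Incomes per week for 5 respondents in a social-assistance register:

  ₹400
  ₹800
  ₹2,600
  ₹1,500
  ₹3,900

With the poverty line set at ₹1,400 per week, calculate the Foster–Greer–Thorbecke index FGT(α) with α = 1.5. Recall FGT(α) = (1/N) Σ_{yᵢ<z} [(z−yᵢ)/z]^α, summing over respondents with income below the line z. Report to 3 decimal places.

Below z: ₹400, ₹800 (q = 2 of N = 5).
Gap ratios (z−y)/z: (1400−400)/1400 = 0.7143; (1400−800)/1400 = 0.4286.
Raised to α = 1.5: 0.60368; 0.28057.
Sum = 0.884247; FGT(1.5) = 0.884247 / 5 = 0.177.

0.177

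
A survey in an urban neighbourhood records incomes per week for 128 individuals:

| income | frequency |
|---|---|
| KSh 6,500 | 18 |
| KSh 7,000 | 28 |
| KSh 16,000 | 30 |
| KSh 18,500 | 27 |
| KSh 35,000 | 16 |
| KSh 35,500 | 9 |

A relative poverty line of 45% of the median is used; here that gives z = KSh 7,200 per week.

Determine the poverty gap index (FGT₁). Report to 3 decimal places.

0.020

Incomes under z: 18×KSh 6,500, 28×KSh 7,000 (q = 46 of N = 128).
Normalized shortfalls: (7200−6500)/7200 = 0.0972 (×18); (7200−7000)/7200 = 0.0278 (×28).
Σ = 2.527778. Dividing by the full population N = 128 gives P₁ = 0.020.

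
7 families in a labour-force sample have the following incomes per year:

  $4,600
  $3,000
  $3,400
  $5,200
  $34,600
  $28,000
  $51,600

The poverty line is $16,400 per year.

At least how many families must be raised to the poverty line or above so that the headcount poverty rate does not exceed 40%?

Currently q = 4 of N = 7 are below the line (H = 0.571).
A headcount ratio of at most 40% allows at most ⌊0.40 × 7⌋ = 2 poor families.
So at least 4 − 2 = 2 must be lifted.

2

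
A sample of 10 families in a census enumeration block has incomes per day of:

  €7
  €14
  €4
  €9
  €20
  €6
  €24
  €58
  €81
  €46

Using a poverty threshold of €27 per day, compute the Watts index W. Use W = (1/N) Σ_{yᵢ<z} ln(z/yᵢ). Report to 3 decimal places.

0.694

Poor units: €4, €6, €7, €9, €14, €20, €24 (q = 7 of N = 10).
ln(z/y) terms: ln(27/4) = 1.9095; ln(27/6) = 1.5041; ln(27/7) = 1.3499; ln(27/9) = 1.0986; ln(27/14) = 0.6568; ln(27/20) = 0.3001; ln(27/24) = 0.1178.
W = 6.936826 / 10 = 0.694.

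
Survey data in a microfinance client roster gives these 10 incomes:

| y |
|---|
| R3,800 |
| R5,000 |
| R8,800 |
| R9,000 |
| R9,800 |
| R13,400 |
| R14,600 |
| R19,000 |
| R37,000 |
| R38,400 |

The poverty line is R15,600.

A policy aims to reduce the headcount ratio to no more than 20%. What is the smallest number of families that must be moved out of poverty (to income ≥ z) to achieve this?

5

Currently q = 7 of N = 10 are below the line (H = 0.700).
A headcount ratio of at most 20% allows at most ⌊0.20 × 10⌋ = 2 poor families.
So at least 7 − 2 = 5 must be lifted.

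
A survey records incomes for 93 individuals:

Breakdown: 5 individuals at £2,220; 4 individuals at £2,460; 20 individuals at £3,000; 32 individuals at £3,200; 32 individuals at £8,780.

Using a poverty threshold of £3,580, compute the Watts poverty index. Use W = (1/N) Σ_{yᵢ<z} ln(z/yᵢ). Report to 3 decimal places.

0.118

Incomes under z: 5×£2,220, 4×£2,460, 20×£3,000, 32×£3,200 (q = 61 of N = 93).
Log shortfalls: ln(3580/2220) = 0.4779 (×5); ln(3580/2460) = 0.3752 (×4); ln(3580/3000) = 0.1768 (×20); ln(3580/3200) = 0.1122 (×32).
W = 11.015878 / 93 = 0.118.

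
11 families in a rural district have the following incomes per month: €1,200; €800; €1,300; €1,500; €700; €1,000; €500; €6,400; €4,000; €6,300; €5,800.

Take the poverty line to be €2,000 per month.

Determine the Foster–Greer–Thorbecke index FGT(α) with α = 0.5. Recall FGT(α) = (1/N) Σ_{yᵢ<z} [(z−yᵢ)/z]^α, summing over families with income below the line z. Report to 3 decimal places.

0.443

Poor units: €500, €700, €800, €1,000, €1,200, €1,300, €1,500 (q = 7 of N = 11).
Normalized shortfalls: (2000−500)/2000 = 0.7500; (2000−700)/2000 = 0.6500; (2000−800)/2000 = 0.6000; (2000−1000)/2000 = 0.5000; (2000−1200)/2000 = 0.4000; (2000−1300)/2000 = 0.3500; (2000−1500)/2000 = 0.2500.
Raised to α = 0.5: 0.86603; 0.80623; 0.77460; 0.70711; 0.63246; 0.59161; 0.50000.
Sum = 4.878018; FGT(0.5) = 4.878018 / 11 = 0.443.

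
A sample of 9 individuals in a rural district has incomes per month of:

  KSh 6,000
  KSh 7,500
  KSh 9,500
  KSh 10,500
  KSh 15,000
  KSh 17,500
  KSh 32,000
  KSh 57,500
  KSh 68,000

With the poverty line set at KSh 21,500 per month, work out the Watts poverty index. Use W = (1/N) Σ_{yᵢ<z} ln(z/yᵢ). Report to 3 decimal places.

Poor units: KSh 6,000, KSh 7,500, KSh 9,500, KSh 10,500, KSh 15,000, KSh 17,500 (q = 6 of N = 9).
ln(z/y) terms: ln(21500/6000) = 1.2763; ln(21500/7500) = 1.0531; ln(21500/9500) = 0.8168; ln(21500/10500) = 0.7167; ln(21500/15000) = 0.3600; ln(21500/17500) = 0.2059.
W = 4.428737 / 9 = 0.492.

0.492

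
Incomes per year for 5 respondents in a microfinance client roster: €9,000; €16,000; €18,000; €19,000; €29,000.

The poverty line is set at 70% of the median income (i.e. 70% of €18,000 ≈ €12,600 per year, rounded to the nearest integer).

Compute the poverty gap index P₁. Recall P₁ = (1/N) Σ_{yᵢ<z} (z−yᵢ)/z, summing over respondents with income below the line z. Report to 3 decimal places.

0.057

Below the line: €9,000 (q = 1 of N = 5).
Relative gaps: (12600−9000)/12600 = 0.2857.
Sum of shortfalls = 0.285714; P₁ averages over all N: 0.285714 / 5 = 0.057.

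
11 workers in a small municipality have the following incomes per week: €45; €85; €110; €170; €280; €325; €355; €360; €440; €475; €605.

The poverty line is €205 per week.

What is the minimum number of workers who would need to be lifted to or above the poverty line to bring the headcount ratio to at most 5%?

4

4 of the 11 workers are poor, so H = 4/11 = 0.364.
A headcount ratio of at most 5% allows at most ⌊0.05 × 11⌋ = 0 poor workers.
So at least 4 − 0 = 4 must be lifted.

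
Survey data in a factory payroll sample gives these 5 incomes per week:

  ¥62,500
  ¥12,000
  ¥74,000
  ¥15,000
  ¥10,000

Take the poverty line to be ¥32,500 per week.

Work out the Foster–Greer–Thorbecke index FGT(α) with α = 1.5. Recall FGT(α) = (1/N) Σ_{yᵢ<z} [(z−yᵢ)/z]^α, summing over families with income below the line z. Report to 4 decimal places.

Below the line: ¥10,000, ¥12,000, ¥15,000 (q = 3 of N = 5).
Gap ratios (z−y)/z: (32500−10000)/32500 = 0.6923; (32500−12000)/32500 = 0.6308; (32500−15000)/32500 = 0.5385.
Raised to α = 1.5: 0.57603; 0.50096; 0.39512.
Sum = 1.472121; FGT(1.5) = 1.472121 / 5 = 0.2944.

0.2944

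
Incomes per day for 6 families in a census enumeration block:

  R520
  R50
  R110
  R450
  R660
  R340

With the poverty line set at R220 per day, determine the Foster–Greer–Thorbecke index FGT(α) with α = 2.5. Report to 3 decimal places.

Incomes under z: R50, R110 (q = 2 of N = 6).
Shortfall ratios: (220−50)/220 = 0.7727; (220−110)/220 = 0.5000.
Raised to α = 2.5: 0.52489; 0.17678.
Sum = 0.701663; FGT(2.5) = 0.701663 / 6 = 0.117.

0.117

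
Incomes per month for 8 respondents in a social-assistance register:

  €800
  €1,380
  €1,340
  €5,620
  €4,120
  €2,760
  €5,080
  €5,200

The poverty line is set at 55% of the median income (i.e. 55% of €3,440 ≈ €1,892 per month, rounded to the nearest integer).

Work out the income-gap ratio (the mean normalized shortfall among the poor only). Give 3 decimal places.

0.380

Poor units: €800, €1,340, €1,380 (q = 3 of N = 8).
Relative gaps: 0.5772, 0.2918, 0.2706; sum = 1.139535.
The income-gap ratio divides by q (the poor only): 1.139535 / 3 = 0.380.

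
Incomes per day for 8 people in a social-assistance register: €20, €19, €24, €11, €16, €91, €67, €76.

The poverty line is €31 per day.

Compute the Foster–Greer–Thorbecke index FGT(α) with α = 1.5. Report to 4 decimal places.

Below the line: €11, €16, €19, €20, €24 (q = 5 of N = 8).
Normalized shortfalls: (31−11)/31 = 0.6452; (31−16)/31 = 0.4839; (31−19)/31 = 0.3871; (31−20)/31 = 0.3548; (31−24)/31 = 0.2258.
Raised to α = 1.5: 0.51821; 0.33658; 0.24084; 0.21137; 0.10730.
Sum = 1.414304; FGT(1.5) = 1.414304 / 8 = 0.1768.

0.1768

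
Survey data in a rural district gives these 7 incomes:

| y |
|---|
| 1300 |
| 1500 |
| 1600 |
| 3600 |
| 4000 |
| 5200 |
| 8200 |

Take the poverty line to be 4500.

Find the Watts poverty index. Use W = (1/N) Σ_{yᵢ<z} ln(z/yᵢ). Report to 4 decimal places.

0.5308

Incomes under z: 1300, 1500, 1600, 3600, 4000 (q = 5 of N = 7).
Log shortfalls: ln(4500/1300) = 1.2417; ln(4500/1500) = 1.0986; ln(4500/1600) = 1.0341; ln(4500/3600) = 0.2231; ln(4500/4000) = 0.1178.
W = 3.715326 / 7 = 0.5308.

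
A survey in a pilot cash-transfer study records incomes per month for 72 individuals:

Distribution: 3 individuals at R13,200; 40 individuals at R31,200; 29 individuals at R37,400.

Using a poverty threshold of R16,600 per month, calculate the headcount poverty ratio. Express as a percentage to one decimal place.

4.2%

3 of the 72 individuals have income below R16,600.
H = 3/72 = 4.2%.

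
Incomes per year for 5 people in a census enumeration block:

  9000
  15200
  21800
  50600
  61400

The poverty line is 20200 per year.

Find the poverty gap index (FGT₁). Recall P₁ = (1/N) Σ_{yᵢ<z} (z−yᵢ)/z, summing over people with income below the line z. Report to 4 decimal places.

Below the line: 9000, 15200 (q = 2 of N = 5).
Normalized shortfalls: (20200−9000)/20200 = 0.5545; (20200−15200)/20200 = 0.2475.
Σ = 0.801980. Dividing by the full population N = 5 gives P₁ = 0.1604.

0.1604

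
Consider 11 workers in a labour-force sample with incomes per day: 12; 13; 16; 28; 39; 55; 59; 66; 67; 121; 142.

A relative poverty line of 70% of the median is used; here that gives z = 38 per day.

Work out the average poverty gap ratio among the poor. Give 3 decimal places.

Incomes under z: 12, 13, 16, 28 (q = 4 of N = 11).
Relative gaps: 0.6842, 0.6579, 0.5789, 0.2632; sum = 2.184211.
I averages over the q = 4 poor units only: 2.184211 / 4 = 0.546.

0.546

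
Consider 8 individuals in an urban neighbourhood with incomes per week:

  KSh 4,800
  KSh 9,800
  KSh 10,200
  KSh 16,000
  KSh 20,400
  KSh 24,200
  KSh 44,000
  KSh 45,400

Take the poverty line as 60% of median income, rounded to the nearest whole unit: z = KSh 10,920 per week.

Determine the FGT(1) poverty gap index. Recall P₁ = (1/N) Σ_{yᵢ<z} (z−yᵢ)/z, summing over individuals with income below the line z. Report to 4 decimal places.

Below z: KSh 4,800, KSh 9,800, KSh 10,200 (q = 3 of N = 8).
Relative gaps: (10920−4800)/10920 = 0.5604; (10920−9800)/10920 = 0.1026; (10920−10200)/10920 = 0.0659.
Sum of shortfalls = 0.728938; P₁ averages over all N: 0.728938 / 8 = 0.0911.

0.0911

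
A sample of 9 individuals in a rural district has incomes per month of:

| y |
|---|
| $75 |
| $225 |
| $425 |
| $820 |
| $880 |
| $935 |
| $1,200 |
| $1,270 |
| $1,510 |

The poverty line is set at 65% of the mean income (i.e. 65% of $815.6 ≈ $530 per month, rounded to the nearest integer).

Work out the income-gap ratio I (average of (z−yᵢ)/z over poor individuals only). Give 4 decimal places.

0.5440

Incomes under z: $75, $225, $425 (q = 3 of N = 9).
Relative gaps: 0.8585, 0.5755, 0.1981; sum = 1.632075.
The income-gap ratio divides by q (the poor only): 1.632075 / 3 = 0.5440.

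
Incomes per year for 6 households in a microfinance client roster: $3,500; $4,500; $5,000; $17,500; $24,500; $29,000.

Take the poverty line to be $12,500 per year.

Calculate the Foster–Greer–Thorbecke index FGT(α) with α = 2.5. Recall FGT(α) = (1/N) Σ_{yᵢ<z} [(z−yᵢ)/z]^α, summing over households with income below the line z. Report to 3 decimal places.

Poor units: $3,500, $4,500, $5,000 (q = 3 of N = 6).
Gap ratios (z−y)/z: (12500−3500)/12500 = 0.7200; (12500−4500)/12500 = 0.6400; (12500−5000)/12500 = 0.6000.
Raised to α = 2.5: 0.43988; 0.32768; 0.27885.
Sum = 1.046412; FGT(2.5) = 1.046412 / 6 = 0.174.

0.174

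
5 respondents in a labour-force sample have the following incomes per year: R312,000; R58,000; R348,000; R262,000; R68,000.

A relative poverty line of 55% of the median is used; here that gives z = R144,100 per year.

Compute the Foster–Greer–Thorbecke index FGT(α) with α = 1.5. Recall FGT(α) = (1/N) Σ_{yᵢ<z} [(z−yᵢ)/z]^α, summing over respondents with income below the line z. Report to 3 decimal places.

Below the line: R58,000, R68,000 (q = 2 of N = 5).
Relative gaps: (144100−58000)/144100 = 0.5975; (144100−68000)/144100 = 0.5281.
Raised to α = 1.5: 0.46186; 0.38378.
Sum = 0.845637; FGT(1.5) = 0.845637 / 5 = 0.169.

0.169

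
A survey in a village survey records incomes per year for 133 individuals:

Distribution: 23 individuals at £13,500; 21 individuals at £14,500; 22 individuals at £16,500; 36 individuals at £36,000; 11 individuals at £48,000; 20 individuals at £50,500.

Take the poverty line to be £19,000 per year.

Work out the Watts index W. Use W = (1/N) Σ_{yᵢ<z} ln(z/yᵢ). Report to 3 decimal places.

Poor units: 23×£13,500, 21×£14,500, 22×£16,500 (q = 66 of N = 133).
Log shortfalls: ln(19000/13500) = 0.3417 (×23); ln(19000/14500) = 0.2703 (×21); ln(19000/16500) = 0.1411 (×22).
W = 16.640060 / 133 = 0.125.

0.125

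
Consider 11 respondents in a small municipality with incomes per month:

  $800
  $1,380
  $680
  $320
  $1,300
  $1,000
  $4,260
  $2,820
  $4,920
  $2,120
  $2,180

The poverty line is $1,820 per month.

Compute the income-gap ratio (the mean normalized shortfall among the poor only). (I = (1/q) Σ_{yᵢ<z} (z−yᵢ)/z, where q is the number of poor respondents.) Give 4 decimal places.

Below the line: $320, $680, $800, $1,000, $1,300, $1,380 (q = 6 of N = 11).
Shortfall ratios (z−y)/z: 0.8242, 0.6264, 0.5604, 0.4505, 0.2857, 0.2418; sum = 2.989011.
I averages over the q = 6 poor units only: 2.989011 / 6 = 0.4982.

0.4982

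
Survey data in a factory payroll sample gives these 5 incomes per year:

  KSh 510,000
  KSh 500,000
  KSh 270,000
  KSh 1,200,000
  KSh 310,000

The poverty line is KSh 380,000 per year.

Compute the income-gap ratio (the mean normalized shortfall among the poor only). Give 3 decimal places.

0.237

Below the line: KSh 270,000, KSh 310,000 (q = 2 of N = 5).
Shortfall ratios (z−y)/z: 0.2895, 0.1842; sum = 0.473684.
The income-gap ratio divides by q (the poor only): 0.473684 / 2 = 0.237.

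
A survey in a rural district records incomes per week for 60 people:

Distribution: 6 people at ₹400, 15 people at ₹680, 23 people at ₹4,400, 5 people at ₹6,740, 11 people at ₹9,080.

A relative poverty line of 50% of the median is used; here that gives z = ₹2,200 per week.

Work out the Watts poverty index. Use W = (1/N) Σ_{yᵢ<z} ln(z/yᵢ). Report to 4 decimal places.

0.4640

Below z: 6×₹400, 15×₹680 (q = 21 of N = 60).
Log gaps: ln(2200/400) = 1.7047 (×6); ln(2200/680) = 1.1741 (×15).
W = 27.840286 / 60 = 0.4640.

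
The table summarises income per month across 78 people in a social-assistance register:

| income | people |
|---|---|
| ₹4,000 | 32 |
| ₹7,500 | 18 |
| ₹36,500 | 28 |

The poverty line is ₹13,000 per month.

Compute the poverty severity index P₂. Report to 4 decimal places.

Incomes under z: 32×₹4,000, 18×₹7,500 (q = 50 of N = 78).
Relative gaps: (13000−4000)/13000 = 0.6923 (×32); (13000−7500)/13000 = 0.4231 (×18).
Squared: 0.4793 (×32); 0.1790 (×18).
Sum = 18.559172; P₂ = 18.559172 / 78 = 0.2379.

0.2379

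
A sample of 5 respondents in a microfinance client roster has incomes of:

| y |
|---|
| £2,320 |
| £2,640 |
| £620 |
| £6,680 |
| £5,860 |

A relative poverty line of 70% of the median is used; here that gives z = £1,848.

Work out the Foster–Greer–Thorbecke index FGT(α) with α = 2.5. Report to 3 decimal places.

Poor units: £620 (q = 1 of N = 5).
Relative gaps: (1848−620)/1848 = 0.6645.
Raised to α = 2.5: 0.35995.
Sum = 0.359949; FGT(2.5) = 0.359949 / 5 = 0.072.

0.072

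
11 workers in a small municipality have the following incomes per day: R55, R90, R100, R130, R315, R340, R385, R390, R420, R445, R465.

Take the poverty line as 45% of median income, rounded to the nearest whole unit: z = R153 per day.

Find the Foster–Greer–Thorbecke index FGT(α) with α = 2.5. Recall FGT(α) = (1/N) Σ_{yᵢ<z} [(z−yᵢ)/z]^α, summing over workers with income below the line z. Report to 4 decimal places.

0.0470

Below the line: R55, R90, R100, R130 (q = 4 of N = 11).
Gap ratios (z−y)/z: (153−55)/153 = 0.6405; (153−90)/153 = 0.4118; (153−100)/153 = 0.3464; (153−130)/153 = 0.1503.
Raised to α = 2.5: 0.32835; 0.10880; 0.07063; 0.00876.
Sum = 0.516535; FGT(2.5) = 0.516535 / 11 = 0.0470.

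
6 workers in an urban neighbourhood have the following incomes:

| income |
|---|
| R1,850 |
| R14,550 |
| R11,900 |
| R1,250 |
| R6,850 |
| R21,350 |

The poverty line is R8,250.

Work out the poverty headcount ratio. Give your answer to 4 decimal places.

3 of the 6 workers have income below R8,250.
H = 3/6 = 0.5000.

0.5000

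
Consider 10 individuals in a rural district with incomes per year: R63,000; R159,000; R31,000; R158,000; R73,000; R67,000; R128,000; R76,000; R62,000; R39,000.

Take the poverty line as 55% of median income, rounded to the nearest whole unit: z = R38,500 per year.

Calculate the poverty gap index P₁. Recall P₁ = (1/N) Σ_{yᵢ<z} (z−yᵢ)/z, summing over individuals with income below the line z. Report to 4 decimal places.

0.0195

Poor units: R31,000 (q = 1 of N = 10).
Normalized shortfalls: (38500−31000)/38500 = 0.1948.
Σ = 0.194805. Dividing by the full population N = 10 gives P₁ = 0.0195.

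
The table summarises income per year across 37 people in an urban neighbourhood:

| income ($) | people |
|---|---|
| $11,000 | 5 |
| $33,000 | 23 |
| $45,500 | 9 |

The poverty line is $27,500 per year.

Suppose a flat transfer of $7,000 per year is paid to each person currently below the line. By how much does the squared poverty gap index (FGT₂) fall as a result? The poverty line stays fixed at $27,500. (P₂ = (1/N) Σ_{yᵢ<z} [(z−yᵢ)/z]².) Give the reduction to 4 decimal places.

Before: below the line — 5×$11,000; squared poverty gap index (FGT₂) = 0.048649.
After the $7,000 transfer: below the line — 5×$18,000; squared poverty gap index (FGT₂) = 0.016127.
Reduction = 0.048649 − 0.016127 = 0.0325.

0.0325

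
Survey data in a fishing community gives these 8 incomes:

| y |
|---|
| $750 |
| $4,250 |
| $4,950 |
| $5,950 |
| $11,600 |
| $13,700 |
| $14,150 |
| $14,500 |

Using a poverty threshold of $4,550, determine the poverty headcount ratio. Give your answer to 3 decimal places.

2 of the 8 people have income below $4,550.
H = 2/8 = 0.250.

0.250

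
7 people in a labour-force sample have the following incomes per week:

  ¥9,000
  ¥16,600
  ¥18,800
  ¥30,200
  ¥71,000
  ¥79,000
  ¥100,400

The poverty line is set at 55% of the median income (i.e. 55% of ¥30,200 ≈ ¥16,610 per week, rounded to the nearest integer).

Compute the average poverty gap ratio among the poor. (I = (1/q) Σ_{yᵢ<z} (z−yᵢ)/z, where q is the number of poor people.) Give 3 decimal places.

0.229

Below z: ¥9,000, ¥16,600 (q = 2 of N = 7).
Shortfall ratios (z−y)/z: 0.4582, 0.0006; sum = 0.458760.
The income-gap ratio divides by q (the poor only): 0.458760 / 2 = 0.229.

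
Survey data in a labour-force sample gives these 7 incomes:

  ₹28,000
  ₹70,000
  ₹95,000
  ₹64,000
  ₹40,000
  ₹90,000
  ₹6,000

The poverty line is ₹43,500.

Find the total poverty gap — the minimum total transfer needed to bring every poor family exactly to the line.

Below the line: ₹6,000, ₹28,000, ₹40,000 (q = 3 of N = 7).
Individual gaps: 43500−6000 = 37500; 43500−28000 = 15500; 43500−40000 = 3500.
Aggregate gap = ₹56,500.

₹56,500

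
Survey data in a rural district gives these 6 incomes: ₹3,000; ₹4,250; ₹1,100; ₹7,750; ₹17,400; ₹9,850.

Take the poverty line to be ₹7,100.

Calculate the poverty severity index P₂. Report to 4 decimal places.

0.2015

Below z: ₹1,100, ₹3,000, ₹4,250 (q = 3 of N = 6).
Gap ratios (z−y)/z: (7100−1100)/7100 = 0.8451; (7100−3000)/7100 = 0.5775; (7100−4250)/7100 = 0.4014.
Squared: 0.7141; 0.3335; 0.1611.
Sum = 1.208738; P₂ = 1.208738 / 6 = 0.2015.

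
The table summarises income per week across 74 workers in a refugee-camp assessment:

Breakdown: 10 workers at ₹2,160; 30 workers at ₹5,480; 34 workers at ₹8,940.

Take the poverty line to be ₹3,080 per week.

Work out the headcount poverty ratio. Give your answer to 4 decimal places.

0.1351

10 of the 74 workers have income below ₹3,080.
H = 10/74 = 0.1351.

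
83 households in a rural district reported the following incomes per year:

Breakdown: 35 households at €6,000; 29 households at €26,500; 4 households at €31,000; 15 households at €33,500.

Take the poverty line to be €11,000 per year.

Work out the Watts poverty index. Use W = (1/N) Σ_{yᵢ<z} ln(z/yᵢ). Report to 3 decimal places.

0.256

Incomes under z: 35×€6,000 (q = 35 of N = 83).
ln(z/y) terms: ln(11000/6000) = 0.6061 (×35).
W = 21.214753 / 83 = 0.256.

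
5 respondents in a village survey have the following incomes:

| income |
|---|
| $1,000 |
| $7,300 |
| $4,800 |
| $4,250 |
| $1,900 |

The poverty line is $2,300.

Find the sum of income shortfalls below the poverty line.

$1,700

Incomes under z: $1,000, $1,900 (q = 2 of N = 5).
Individual gaps: 2300−1000 = 1300; 2300−1900 = 400.
Aggregate gap = $1,700.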